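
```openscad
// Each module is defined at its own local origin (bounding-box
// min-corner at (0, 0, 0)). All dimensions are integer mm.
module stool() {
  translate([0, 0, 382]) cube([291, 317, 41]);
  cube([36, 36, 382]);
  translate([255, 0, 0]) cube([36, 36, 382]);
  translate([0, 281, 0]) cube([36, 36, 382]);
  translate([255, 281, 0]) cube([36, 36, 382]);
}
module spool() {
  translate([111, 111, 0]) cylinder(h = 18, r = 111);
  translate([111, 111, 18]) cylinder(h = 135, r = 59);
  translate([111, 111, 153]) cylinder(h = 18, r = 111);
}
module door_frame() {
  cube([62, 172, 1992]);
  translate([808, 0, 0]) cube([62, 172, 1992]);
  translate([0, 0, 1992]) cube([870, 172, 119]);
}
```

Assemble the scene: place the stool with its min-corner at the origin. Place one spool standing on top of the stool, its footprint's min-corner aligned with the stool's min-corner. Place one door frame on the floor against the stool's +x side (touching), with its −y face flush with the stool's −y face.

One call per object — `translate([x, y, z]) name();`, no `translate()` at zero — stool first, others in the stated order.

stool();
translate([0, 0, 423]) spool();
translate([291, 0, 0]) door_frame();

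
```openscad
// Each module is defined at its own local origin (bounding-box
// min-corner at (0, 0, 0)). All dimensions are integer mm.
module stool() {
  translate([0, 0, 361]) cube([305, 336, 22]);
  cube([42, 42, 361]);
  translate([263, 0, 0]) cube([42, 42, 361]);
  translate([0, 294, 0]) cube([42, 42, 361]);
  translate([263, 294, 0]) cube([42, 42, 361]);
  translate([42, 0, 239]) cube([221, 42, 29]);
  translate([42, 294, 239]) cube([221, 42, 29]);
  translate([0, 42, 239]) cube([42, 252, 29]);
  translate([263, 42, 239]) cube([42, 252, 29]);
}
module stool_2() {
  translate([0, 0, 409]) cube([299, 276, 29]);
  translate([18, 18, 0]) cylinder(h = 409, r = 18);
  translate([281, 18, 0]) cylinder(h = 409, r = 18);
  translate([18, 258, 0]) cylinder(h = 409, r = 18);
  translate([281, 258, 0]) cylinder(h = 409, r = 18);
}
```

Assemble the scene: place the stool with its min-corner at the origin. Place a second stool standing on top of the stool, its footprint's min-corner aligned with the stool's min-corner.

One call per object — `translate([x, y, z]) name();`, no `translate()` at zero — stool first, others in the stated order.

stool();
translate([0, 0, 383]) stool_2();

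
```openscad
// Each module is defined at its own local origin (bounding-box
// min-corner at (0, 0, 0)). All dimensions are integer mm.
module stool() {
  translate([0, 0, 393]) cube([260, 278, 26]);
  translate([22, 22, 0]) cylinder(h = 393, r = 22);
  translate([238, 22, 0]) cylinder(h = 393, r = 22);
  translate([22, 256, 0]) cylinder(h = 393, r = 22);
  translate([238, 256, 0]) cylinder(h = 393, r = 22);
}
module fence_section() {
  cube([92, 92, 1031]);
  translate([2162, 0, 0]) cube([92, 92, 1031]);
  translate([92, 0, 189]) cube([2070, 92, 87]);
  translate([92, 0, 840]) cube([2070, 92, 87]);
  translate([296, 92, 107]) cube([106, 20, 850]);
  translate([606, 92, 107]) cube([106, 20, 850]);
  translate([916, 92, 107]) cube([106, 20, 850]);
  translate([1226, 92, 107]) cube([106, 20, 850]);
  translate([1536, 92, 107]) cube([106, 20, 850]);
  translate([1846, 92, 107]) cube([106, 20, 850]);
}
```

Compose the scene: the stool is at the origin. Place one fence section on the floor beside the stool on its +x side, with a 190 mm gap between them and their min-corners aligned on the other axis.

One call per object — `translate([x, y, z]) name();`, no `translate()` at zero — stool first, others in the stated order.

stool();
translate([450, 0, 0]) fence_section();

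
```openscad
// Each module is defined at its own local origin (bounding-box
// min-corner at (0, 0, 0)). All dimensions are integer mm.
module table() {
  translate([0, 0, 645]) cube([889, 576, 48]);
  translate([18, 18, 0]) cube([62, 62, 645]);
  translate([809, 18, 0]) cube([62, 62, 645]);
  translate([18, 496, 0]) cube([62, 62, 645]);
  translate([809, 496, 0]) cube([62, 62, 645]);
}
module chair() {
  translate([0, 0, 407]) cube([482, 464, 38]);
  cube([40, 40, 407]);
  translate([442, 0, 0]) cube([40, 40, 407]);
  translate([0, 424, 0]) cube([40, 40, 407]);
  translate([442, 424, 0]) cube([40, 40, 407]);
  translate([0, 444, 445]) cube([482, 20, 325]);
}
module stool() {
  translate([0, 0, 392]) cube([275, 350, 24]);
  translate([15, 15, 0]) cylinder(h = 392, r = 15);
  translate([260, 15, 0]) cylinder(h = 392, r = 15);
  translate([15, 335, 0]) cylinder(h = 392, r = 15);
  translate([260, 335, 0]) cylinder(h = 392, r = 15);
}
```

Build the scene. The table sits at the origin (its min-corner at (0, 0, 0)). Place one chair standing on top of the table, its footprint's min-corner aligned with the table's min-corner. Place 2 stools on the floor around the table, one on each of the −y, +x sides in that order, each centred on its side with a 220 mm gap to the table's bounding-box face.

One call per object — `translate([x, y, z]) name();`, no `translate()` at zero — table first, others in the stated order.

table();
translate([0, 0, 693]) chair();
translate([307, -570, 0]) stool();
translate([1109, 113, 0]) stool();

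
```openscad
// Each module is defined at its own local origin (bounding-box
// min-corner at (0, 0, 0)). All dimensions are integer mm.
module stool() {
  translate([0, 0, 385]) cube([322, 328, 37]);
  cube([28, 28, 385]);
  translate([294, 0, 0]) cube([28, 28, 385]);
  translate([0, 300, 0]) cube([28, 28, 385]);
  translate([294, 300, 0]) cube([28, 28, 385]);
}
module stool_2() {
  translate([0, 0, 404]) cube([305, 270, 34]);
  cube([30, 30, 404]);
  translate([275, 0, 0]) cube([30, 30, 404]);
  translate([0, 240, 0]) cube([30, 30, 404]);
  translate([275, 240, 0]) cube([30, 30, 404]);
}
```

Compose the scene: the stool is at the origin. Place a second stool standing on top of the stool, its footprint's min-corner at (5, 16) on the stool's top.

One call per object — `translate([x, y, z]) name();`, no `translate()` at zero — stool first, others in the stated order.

stool();
translate([5, 16, 422]) stool_2();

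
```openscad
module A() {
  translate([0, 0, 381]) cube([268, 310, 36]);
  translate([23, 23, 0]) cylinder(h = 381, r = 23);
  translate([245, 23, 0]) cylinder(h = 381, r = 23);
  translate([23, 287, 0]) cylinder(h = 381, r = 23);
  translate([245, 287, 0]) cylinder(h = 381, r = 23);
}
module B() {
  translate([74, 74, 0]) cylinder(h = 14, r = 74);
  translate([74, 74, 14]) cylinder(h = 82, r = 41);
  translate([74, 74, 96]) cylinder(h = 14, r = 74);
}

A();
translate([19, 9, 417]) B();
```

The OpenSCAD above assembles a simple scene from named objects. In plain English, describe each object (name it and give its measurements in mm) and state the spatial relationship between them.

A is a four-legged stool. The seat is a 268×310×36 mm slab whose top surface is at z = 417 mm; four round legs, each 46 mm in diameter, run from the floor (z = 0) to the underside of the seat, each leg's axis is inset half a diameter from the nearest pair of seat edges (so the leg's bounding box is flush with the corner).

B is a spool: two coaxial disc flanges of radius 74 mm and thickness 14 mm, joined by a core cylinder of radius 41 mm and height 82 mm. The lower flange rests on z = 0 and the three cylinders share a vertical axis.

The spool is on top of the stool.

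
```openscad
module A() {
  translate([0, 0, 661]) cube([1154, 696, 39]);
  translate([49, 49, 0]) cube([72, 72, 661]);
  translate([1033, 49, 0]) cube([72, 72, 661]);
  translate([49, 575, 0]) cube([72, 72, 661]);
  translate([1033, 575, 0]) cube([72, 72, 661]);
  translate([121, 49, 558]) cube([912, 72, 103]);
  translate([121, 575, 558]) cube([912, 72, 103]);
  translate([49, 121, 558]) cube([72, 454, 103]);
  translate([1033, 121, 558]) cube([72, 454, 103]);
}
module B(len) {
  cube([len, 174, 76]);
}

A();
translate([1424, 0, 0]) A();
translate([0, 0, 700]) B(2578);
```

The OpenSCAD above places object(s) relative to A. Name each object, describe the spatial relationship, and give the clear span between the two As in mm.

Second table starts at x = 1424; first ends at x = 1154; clear span = 1424 − 1154 = 270 mm.

A is a table. B is a beam. A beam spans the tops of two tables. The clear span between the two tables is 270 mm.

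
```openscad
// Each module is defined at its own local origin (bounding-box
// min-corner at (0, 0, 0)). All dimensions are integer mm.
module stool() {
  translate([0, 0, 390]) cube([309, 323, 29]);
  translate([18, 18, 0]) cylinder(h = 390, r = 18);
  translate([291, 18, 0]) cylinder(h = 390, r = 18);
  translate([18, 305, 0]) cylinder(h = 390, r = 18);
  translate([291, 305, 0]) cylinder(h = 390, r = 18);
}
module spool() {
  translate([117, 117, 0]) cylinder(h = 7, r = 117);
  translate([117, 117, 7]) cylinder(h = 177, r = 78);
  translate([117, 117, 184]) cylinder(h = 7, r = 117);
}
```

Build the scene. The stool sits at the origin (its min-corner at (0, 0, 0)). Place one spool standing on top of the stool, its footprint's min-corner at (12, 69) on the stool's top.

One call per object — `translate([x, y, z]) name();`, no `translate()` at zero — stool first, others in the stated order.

stool();
translate([12, 69, 419]) spool();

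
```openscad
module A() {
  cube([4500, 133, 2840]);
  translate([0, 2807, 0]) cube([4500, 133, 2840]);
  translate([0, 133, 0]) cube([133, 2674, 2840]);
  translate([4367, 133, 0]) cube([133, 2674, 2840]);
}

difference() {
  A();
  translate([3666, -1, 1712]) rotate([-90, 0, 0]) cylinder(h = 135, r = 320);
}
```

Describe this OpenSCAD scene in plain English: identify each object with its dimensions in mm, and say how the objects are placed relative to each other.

A is a box-shaped house frame (walls only): outside footprint 4500×2940 mm, wall height 2840 mm, wall thickness 133 mm. The two y-facing walls run the full x-width; the two x-facing walls fit between the inner faces of the y-facing walls.

The house frame has a circular hole of radius 320 mm through its front wall, centred at (x = 3666, z = 1712).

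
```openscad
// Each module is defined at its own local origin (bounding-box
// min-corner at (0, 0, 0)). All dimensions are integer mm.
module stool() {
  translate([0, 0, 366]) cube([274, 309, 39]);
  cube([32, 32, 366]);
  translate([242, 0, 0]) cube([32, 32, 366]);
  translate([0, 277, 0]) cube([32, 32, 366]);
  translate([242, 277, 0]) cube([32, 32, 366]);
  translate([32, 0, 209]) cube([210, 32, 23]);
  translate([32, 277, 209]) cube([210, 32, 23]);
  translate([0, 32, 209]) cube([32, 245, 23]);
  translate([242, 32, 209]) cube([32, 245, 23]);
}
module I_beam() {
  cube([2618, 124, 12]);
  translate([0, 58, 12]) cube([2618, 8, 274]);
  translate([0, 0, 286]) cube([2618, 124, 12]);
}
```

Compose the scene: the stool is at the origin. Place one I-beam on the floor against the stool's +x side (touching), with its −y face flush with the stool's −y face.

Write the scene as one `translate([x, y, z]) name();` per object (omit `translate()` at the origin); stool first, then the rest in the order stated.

stool();
translate([274, 0, 0]) I_beam();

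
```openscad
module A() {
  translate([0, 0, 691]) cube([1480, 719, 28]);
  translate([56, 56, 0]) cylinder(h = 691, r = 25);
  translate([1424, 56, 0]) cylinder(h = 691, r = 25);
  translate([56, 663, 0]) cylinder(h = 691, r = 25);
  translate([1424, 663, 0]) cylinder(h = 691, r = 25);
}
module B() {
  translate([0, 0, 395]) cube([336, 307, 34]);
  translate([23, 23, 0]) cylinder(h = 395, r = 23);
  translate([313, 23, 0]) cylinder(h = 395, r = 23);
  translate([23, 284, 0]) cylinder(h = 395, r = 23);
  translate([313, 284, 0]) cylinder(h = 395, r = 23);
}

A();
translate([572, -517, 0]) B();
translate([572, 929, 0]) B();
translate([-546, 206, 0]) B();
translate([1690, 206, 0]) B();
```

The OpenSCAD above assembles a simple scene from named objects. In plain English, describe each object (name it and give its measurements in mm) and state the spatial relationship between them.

A is a rectangular dining table. The top is 1480×719×28 mm with its upper surface at z = 719 mm. It stands on four round legs of 50 mm diameter, each leg's bounding box inset 31 mm from the nearest pair of top edges, running from the floor to the underside of the top.

B is a four-legged stool. The seat is a 336×307×34 mm slab whose top surface is at z = 429 mm; four round legs, each 46 mm in diameter, run from the floor (z = 0) to the underside of the seat, each leg's axis is inset half a diameter from the nearest pair of seat edges (so the leg's bounding box is flush with the corner).

Four stools sit around the table at the −y, +y, −x, +x sides.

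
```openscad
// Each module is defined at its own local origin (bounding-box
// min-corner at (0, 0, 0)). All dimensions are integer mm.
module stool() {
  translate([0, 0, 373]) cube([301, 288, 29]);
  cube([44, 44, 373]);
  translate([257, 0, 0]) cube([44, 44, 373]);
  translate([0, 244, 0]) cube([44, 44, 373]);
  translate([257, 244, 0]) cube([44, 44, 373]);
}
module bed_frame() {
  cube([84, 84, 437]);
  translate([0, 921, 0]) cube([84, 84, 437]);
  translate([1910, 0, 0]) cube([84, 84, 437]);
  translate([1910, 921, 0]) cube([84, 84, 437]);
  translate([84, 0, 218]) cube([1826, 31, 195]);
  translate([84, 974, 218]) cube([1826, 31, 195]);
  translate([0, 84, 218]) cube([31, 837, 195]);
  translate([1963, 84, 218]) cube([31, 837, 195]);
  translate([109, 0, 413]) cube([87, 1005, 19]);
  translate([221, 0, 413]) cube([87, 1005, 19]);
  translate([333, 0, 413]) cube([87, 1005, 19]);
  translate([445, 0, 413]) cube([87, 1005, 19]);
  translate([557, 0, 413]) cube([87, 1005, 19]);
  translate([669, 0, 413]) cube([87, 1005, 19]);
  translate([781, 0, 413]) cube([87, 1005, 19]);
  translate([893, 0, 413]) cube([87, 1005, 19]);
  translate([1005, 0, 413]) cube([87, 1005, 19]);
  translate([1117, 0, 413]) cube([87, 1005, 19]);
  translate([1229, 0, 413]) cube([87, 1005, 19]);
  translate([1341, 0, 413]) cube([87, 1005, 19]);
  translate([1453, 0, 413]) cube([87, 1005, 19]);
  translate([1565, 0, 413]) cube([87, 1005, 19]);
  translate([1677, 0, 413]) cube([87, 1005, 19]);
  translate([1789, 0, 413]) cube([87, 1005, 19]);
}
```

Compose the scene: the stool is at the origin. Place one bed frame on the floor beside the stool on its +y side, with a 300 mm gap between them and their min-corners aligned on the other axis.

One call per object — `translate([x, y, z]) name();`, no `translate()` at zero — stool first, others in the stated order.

stool();
translate([0, 588, 0]) bed_frame();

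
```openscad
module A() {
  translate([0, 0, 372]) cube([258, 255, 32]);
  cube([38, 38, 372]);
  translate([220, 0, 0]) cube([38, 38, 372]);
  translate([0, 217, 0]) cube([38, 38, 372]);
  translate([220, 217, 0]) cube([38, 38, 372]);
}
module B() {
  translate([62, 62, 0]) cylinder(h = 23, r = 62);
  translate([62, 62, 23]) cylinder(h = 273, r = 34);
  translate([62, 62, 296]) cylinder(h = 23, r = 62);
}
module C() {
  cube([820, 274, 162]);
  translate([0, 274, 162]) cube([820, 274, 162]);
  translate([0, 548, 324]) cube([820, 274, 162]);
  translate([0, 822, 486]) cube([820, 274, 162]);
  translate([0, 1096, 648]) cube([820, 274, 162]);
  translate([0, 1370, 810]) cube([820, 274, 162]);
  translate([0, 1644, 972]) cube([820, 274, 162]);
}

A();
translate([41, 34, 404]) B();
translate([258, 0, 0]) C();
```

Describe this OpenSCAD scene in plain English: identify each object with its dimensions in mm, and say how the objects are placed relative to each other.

A is a simple wooden stool: a rectangular seat 258 mm (x) by 255 mm (y), 32 mm thick, top face at z = 404 mm, on four square legs, each 38×38 mm in cross-section. The legs rest on z = 0, each flush with a corner of the seat.

B is a spool: two coaxial disc flanges of radius 62 mm and thickness 23 mm, joined by a core cylinder of radius 34 mm and height 273 mm. The lower flange rests on z = 0 and the three cylinders share a vertical axis.

C is a straight staircase of 7 solid steps. Each step is 820 mm wide (x), 274 mm deep (y, the going) and 162 mm tall (the rise). The first step rests on the floor; each subsequent step sits one going further in +y and one rise higher in +z, directly behind and above the previous step with no overlap.

The spool is on top of the stool. The staircase is against the stool's +x side, with their −y faces flush.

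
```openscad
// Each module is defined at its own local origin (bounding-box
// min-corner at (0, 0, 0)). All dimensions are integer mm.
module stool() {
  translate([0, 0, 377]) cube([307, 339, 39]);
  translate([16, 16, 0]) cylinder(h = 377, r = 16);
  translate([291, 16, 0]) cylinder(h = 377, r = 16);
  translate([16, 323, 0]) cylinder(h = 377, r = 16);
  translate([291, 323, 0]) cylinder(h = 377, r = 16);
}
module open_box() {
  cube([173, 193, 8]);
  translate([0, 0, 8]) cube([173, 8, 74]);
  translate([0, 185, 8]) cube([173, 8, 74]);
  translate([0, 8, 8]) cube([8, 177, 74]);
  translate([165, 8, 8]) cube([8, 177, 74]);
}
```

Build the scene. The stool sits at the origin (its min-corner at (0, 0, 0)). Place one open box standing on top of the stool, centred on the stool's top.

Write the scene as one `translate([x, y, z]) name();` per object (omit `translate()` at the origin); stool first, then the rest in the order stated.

stool();
translate([67, 73, 416]) open_box();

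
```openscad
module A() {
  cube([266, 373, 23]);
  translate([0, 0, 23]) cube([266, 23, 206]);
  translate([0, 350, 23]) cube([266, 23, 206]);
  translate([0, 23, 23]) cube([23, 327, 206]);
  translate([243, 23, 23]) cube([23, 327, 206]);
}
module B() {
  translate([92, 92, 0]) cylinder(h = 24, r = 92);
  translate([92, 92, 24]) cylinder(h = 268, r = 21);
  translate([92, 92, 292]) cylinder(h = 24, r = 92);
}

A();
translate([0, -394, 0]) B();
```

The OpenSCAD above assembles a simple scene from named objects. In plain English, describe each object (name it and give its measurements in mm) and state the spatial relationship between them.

A is an open storage box with external size 266×373×229 mm and wall thickness 23 mm (the base is also 23 mm thick). The base covers the whole footprint; the four walls stand on the base, with the y-facing walls full-width and the x-facing walls fitting between their inner faces.

B is a spool: two coaxial disc flanges of radius 92 mm and thickness 24 mm, joined by a core cylinder of radius 21 mm and height 268 mm. The lower flange rests on z = 0 and the three cylinders share a vertical axis.

The spool is on the floor beside the open box on its −y side.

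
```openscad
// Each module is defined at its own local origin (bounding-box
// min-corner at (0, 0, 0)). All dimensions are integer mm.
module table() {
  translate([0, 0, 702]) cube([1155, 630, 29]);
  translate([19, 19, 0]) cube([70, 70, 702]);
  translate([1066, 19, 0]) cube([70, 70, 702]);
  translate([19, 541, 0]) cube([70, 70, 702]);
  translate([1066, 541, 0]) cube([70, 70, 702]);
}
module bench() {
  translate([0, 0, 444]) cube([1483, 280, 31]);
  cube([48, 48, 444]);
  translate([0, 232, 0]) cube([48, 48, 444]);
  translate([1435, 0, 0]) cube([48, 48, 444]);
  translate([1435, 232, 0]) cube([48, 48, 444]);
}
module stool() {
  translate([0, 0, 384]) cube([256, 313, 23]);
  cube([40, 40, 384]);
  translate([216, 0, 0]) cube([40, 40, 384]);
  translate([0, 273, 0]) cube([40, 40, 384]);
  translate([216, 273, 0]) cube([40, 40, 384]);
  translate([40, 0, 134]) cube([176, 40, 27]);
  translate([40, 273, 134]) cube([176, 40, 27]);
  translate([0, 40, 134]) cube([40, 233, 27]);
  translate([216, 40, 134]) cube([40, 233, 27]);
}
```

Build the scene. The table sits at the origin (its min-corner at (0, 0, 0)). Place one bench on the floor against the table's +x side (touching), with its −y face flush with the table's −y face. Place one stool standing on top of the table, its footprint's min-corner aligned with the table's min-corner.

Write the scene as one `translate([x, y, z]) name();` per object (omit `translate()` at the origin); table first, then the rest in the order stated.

table();
translate([1155, 0, 0]) bench();
translate([0, 0, 731]) stool();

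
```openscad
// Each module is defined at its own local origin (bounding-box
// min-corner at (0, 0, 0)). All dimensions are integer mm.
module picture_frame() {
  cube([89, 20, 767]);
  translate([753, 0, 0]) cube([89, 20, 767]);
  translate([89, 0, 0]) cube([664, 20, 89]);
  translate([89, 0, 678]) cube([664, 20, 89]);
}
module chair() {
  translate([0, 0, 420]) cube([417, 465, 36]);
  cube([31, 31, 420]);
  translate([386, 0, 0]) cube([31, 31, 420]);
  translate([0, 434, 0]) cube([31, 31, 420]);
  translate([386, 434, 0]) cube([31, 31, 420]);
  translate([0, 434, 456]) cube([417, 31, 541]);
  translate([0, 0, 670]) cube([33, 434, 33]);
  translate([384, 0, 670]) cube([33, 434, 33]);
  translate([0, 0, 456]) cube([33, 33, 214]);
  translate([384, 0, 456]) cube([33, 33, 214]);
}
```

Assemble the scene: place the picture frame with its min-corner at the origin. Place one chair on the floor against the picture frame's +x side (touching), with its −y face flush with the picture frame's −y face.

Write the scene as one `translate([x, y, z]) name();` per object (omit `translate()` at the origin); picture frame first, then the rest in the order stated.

picture_frame();
translate([842, 0, 0]) chair();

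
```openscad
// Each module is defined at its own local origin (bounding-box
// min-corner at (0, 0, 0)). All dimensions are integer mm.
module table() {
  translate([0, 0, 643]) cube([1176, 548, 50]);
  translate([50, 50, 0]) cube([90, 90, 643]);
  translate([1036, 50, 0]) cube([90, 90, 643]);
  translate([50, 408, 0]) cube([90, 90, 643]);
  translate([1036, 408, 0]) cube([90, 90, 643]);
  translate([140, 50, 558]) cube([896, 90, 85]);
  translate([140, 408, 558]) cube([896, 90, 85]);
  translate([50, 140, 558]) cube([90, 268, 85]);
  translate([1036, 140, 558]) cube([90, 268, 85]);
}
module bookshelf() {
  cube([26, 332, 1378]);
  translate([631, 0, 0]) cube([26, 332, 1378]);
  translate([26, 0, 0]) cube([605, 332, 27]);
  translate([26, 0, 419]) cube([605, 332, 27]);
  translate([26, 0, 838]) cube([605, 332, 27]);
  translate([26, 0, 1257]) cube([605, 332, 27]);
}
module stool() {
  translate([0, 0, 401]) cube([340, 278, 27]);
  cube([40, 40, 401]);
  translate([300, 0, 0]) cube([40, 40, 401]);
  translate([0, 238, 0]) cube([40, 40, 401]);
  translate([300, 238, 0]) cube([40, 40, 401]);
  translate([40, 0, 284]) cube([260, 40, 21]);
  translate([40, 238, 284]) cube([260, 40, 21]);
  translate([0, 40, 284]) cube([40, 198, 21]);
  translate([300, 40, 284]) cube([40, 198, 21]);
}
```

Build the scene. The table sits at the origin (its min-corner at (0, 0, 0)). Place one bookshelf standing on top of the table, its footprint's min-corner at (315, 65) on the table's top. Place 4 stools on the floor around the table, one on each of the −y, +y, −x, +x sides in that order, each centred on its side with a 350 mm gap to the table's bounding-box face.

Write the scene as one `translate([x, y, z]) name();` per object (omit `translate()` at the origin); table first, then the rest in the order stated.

table();
translate([315, 65, 693]) bookshelf();
translate([418, -628, 0]) stool();
translate([418, 898, 0]) stool();
translate([-690, 135, 0]) stool();
translate([1526, 135, 0]) stool();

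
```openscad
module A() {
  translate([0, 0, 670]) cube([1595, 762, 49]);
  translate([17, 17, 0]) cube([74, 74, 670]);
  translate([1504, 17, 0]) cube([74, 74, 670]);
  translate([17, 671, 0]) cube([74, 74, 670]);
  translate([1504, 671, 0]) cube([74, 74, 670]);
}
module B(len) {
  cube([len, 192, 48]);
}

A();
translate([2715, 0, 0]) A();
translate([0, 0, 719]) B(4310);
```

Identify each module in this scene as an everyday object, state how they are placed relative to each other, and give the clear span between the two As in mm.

Second table starts at x = 2715; first ends at x = 1595; clear span = 2715 − 1595 = 1120 mm.

A is a table. B is a beam. A beam spans the tops of two tables. The clear span between the two tables is 1120 mm.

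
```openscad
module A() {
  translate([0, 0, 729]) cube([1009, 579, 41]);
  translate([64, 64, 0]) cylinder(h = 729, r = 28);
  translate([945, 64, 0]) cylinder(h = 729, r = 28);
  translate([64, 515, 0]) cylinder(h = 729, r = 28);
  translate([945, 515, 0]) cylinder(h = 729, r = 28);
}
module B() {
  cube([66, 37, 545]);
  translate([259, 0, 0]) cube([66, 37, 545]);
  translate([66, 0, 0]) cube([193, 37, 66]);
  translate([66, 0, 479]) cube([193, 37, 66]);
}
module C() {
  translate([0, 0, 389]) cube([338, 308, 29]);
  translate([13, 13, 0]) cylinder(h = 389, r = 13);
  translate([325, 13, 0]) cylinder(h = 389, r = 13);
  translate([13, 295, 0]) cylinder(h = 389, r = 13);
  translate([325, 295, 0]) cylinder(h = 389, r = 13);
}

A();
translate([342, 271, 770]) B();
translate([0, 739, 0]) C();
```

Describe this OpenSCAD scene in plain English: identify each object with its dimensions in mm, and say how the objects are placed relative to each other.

A is a table: top 1009 mm (x) × 579 mm (y), 41 mm thick, upper face at z = 770 mm, on four round legs of 56 mm diameter, each leg's bounding box inset 36 mm from the nearest pair of top edges, running from z = 0 to the bottom of the top.

B is a rectangular picture frame lying in the x–z plane (depth along y). The opening is 193 mm wide (x) by 413 mm tall (z), surrounded by a border 66 mm wide on all four sides. The frame is 37 mm deep and is made of two full-height vertical stiles with two horizontal rails fitted between them.

C is a simple wooden stool: a rectangular seat 338 mm (x) by 308 mm (y), 29 mm thick, top face at z = 418 mm, on four round legs, each 26 mm in diameter. The legs rest on z = 0, each leg's axis is inset half a diameter from the nearest pair of seat edges (so the leg's bounding box is flush with the corner).

The picture frame is on top of the table, centred. The stool is on the floor beside the table on its +y side.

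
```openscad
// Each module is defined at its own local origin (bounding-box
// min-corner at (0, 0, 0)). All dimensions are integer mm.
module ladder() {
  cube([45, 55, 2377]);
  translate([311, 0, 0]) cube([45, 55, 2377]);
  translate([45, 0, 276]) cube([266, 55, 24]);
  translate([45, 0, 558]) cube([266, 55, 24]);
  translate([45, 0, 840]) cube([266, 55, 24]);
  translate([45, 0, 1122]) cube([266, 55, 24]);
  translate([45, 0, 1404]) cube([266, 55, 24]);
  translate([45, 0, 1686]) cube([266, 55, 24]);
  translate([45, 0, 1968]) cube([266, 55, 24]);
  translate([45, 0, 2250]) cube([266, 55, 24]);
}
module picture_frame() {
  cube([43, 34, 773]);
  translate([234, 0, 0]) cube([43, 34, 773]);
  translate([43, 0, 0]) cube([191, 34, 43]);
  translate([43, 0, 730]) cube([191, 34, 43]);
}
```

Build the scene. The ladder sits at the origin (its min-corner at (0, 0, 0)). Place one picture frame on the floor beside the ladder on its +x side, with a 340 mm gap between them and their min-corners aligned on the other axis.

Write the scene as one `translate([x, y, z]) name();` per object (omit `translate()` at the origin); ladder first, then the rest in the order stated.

ladder();
translate([696, 0, 0]) picture_frame();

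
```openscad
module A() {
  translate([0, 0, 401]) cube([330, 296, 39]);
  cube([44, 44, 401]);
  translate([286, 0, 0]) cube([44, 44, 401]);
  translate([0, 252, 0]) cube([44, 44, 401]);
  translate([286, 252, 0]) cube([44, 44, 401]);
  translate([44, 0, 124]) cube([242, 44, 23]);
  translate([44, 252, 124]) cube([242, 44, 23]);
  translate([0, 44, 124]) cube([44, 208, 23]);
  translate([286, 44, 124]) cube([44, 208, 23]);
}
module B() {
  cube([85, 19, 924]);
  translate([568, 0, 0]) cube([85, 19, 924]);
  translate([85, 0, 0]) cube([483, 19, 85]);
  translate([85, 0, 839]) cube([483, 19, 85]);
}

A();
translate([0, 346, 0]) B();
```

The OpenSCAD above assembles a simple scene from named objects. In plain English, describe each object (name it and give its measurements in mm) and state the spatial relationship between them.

A is a four-legged stool. The seat is a 330×296×39 mm slab whose top surface is at z = 440 mm; four square legs, each 44×44 mm in cross-section, run from the floor (z = 0) to the underside of the seat, each flush with a corner of the seat. Four stretchers, 44 mm wide and 23 mm tall, connect adjacent legs with their undersides at z = 124 mm, each running between the inner faces of the legs it joins and aligned with the legs' outer faces on the other axis.

B is a picture frame with a 483×754 mm rectangular opening (x by z) and a uniform 85 mm border on every side. Frame depth is 19 mm along y. It is built from two vertical stiles running the full outside height and two horizontal rails spanning the gap between the stiles.

The picture frame is on the floor beside the stool on its +y side.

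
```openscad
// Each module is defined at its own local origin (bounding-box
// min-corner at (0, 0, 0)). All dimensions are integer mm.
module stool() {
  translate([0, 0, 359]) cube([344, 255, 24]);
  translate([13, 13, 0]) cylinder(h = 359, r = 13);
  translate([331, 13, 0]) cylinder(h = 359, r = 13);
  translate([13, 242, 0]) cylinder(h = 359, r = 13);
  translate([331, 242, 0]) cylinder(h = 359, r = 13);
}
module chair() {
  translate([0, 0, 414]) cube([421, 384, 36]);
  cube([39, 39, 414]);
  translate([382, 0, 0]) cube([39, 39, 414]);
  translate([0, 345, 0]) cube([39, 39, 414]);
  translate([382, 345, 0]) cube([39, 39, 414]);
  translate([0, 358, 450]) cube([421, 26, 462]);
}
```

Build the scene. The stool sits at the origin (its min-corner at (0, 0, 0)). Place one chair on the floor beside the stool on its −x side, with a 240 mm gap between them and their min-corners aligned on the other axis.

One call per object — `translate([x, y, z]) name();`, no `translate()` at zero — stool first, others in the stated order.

stool();
translate([-661, 0, 0]) chair();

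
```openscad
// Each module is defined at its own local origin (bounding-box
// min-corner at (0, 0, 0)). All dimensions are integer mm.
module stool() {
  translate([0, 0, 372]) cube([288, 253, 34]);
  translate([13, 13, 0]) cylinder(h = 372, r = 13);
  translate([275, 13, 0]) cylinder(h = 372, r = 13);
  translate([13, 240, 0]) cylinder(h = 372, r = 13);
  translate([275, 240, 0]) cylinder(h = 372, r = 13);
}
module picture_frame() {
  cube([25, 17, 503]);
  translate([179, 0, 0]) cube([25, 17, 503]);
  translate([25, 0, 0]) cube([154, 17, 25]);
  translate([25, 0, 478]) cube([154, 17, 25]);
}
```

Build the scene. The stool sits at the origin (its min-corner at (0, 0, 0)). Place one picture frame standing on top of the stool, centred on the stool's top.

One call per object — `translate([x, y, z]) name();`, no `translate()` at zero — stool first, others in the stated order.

stool();
translate([42, 118, 406]) picture_frame();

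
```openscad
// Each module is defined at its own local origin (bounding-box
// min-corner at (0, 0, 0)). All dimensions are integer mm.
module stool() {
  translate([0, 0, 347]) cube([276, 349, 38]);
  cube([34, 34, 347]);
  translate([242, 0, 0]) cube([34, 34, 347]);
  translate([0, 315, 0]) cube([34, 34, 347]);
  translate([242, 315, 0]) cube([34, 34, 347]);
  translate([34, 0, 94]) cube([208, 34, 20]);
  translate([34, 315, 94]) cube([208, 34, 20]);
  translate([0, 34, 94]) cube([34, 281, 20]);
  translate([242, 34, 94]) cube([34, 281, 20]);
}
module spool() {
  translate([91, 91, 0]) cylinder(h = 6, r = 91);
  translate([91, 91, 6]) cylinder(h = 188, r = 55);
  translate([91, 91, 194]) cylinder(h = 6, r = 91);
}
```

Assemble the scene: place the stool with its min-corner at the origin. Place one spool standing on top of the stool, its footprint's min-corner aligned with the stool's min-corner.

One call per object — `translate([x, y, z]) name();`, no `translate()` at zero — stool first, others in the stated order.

stool();
translate([0, 0, 385]) spool();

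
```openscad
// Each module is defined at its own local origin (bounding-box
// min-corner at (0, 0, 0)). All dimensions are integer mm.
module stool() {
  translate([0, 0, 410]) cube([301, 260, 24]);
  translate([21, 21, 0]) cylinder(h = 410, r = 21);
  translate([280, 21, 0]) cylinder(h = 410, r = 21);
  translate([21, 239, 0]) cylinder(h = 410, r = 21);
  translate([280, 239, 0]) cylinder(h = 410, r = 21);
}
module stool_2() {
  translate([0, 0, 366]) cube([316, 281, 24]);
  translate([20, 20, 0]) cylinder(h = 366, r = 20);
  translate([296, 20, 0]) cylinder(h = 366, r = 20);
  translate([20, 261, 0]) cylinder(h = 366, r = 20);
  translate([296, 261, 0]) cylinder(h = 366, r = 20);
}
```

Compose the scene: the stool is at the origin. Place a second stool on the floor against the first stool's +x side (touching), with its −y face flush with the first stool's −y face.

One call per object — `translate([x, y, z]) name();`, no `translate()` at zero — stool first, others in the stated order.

stool();
translate([301, 0, 0]) stool_2();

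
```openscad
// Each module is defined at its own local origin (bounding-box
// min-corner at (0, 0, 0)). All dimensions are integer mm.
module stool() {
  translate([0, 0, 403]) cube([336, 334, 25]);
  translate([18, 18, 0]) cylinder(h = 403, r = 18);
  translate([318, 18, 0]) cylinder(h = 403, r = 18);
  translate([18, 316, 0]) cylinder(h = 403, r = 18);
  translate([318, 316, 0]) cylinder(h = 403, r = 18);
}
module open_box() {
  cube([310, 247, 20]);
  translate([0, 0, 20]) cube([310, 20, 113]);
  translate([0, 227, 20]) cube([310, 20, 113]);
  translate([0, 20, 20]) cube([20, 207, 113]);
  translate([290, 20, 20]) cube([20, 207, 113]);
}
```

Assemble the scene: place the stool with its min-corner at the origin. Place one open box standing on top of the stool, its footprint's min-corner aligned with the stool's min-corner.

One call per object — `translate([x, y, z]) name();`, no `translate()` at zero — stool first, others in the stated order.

stool();
translate([0, 0, 428]) open_box();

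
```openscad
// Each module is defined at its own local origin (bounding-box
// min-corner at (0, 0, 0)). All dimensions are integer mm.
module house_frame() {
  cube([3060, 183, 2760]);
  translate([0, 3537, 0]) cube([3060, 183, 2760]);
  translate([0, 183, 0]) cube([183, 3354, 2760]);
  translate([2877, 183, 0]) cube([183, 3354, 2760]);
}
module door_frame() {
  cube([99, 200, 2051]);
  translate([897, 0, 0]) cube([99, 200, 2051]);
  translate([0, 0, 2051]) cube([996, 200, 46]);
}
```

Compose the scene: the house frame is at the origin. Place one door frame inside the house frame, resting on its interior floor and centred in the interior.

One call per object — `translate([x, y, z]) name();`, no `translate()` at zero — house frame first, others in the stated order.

house_frame();
translate([1032, 1760, 0]) door_frame();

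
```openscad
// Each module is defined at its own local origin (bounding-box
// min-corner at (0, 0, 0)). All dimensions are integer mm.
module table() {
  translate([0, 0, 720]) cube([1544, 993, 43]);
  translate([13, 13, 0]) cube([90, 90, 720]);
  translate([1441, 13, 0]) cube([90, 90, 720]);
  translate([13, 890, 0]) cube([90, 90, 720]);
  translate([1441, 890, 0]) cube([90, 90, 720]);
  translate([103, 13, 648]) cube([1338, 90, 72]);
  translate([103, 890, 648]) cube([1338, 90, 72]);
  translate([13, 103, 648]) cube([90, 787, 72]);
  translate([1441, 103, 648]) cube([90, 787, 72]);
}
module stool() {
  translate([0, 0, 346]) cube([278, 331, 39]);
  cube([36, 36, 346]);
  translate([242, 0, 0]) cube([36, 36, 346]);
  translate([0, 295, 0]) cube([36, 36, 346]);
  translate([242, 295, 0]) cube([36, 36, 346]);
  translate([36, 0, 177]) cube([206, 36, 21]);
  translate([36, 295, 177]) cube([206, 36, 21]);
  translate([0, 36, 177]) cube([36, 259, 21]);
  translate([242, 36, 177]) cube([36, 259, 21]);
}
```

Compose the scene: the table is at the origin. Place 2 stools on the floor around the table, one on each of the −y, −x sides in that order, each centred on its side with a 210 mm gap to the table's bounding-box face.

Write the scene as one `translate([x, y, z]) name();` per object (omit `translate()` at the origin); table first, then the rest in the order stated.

table();
translate([633, -541, 0]) stool();
translate([-488, 331, 0]) stool();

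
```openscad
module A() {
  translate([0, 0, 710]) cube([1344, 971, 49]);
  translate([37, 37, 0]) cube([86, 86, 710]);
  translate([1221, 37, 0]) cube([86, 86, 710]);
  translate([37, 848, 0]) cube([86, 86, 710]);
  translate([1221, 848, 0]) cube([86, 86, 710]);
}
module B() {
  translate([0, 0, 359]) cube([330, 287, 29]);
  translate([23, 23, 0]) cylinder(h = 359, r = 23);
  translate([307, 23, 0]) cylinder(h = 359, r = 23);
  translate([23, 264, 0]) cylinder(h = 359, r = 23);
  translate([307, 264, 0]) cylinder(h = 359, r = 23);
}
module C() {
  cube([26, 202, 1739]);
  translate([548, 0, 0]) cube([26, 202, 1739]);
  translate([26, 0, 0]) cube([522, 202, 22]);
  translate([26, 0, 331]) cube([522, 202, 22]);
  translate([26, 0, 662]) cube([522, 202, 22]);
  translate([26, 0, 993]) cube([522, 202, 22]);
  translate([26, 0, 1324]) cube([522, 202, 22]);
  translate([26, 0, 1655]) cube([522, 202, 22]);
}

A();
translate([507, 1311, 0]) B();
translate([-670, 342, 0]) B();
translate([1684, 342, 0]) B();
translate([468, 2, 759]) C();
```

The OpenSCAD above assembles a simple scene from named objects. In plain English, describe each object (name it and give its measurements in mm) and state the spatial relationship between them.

A is a rectangular dining table. The top is 1344×971×49 mm with its upper surface at z = 759 mm. It stands on four 86×86 mm square legs, each inset 37 mm from the nearest pair of top edges, running from the floor to the underside of the top.

B is a four-legged stool. The seat is a 330×287×29 mm slab whose top surface is at z = 388 mm; four round legs, each 46 mm in diameter, run from the floor (z = 0) to the underside of the seat, each leg's axis is inset half a diameter from the nearest pair of seat edges (so the leg's bounding box is flush with the corner).

C is a bookshelf 574 mm wide overall, 202 mm deep and 1739 mm tall. The two sides are 26 mm thick vertical panels. 6 horizontal shelves of 22 mm thickness span between the inner faces of the sides; the lowest shelf sits on the floor and shelves are stacked with a clear vertical gap of 309 mm between each pair.

Three stools sit around the table at the +y, −x, +x sides. The bookshelf is on top of the table.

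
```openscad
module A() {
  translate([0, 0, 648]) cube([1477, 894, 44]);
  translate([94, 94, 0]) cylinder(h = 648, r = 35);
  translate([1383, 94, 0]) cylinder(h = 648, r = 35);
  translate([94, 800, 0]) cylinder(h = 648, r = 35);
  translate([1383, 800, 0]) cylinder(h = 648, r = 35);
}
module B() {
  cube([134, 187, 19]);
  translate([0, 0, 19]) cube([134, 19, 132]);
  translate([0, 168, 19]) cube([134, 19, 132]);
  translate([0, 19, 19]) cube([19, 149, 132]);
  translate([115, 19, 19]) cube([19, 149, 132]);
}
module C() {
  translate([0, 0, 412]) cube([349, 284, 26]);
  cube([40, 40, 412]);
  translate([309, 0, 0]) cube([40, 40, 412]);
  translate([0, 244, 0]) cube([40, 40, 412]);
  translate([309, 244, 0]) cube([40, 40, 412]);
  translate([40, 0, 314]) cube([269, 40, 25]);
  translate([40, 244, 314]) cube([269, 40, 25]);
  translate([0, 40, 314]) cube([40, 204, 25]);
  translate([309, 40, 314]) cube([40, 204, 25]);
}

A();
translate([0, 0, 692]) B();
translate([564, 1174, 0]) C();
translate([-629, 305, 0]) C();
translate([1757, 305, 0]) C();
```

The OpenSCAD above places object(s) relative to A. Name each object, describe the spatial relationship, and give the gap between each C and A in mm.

Each stool's nearest face is 280 mm from the table's bounding box.

A is a table. B is an open box. C is a stool. The open box is on top of the table. Three stools sit around the table at the +y, −x, +x sides. The gap between each stool and the table is 280 mm.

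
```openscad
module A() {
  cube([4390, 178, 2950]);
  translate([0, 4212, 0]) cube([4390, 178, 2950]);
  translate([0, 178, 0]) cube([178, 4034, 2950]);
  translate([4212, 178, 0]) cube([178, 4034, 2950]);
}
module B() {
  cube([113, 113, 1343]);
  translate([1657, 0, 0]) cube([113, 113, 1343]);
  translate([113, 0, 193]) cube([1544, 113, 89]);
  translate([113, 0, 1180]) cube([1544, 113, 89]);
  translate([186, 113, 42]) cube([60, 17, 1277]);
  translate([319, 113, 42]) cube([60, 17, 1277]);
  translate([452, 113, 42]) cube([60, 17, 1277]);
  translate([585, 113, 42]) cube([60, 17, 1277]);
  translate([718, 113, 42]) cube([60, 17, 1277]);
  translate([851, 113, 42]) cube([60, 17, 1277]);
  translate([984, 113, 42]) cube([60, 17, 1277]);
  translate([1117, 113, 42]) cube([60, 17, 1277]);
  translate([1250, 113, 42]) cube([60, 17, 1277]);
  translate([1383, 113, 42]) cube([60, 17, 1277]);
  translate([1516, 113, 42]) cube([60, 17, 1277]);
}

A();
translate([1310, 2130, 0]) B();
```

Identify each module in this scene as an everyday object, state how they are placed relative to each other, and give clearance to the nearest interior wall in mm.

A is a house frame. B is a fence section. The fence section sits inside the house frame, centred. The clearance to the nearest interior wall is 1132 mm.

Clearances: x = 1132, y = 1952; minimum 1132 mm.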